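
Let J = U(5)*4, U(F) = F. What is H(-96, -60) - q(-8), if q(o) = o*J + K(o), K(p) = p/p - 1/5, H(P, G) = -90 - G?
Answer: 646/5 ≈ 129.20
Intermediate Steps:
K(p) = ⅘ (K(p) = 1 - 1*⅕ = 1 - ⅕ = ⅘)
J = 20 (J = 5*4 = 20)
q(o) = ⅘ + 20*o (q(o) = o*20 + ⅘ = 20*o + ⅘ = ⅘ + 20*o)
H(-96, -60) - q(-8) = (-90 - 1*(-60)) - (⅘ + 20*(-8)) = (-90 + 60) - (⅘ - 160) = -30 - 1*(-796/5) = -30 + 796/5 = 646/5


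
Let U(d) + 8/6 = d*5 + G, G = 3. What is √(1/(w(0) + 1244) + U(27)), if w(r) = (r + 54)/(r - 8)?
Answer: √614817906/2121 ≈ 11.690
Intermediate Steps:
w(r) = (54 + r)/(-8 + r)
U(d) = 5/3 + 5*d (U(d) = -4/3 + (d*5 + 3) = -4/3 + (5*d + 3) = -4/3 + (3 + 5*d) = 5/3 + 5*d)
√(1/(w(0) + 1244) + U(27)) = √(1/((54 + 0)/(-8 + 0) + 1244) + (5/3 + 5*27)) = √(1/(54/(-8) + 1244) + (5/3 + 135)) = √(1/(-⅛*54 + 1244) + 410/3) = √(1/(-27/4 + 1244) + 410/3) = √(1/(4949/4) + 410/3) = √(4/4949 + 410/3) = √(2029102/14847) = √614817906/2121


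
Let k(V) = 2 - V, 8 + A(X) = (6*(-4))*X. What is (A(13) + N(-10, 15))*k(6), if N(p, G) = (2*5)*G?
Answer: 680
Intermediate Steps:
A(X) = -8 - 24*X (A(X) = -8 + (6*(-4))*X = -8 - 24*X)
N(p, G) = 10*G
(A(13) + N(-10, 15))*k(6) = ((-8 - 24*13) + 10*15)*(2 - 1*6) = ((-8 - 312) + 150)*(2 - 6) = (-320 + 150)*(-4) = -170*(-4) = 680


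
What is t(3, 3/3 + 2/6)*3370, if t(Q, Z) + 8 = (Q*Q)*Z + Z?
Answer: 53920/3 ≈ 17973.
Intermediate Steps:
t(Q, Z) = -8 + Z + Z*Q² (t(Q, Z) = -8 + ((Q*Q)*Z + Z) = -8 + (Q²*Z + Z) = -8 + (Z*Q² + Z) = -8 + (Z + Z*Q²) = -8 + Z + Z*Q²)
t(3, 3/3 + 2/6)*3370 = (-8 + (3/3 + 2/6) + (3/3 + 2/6)*3²)*3370 = (-8 + (3*(⅓) + 2*(⅙)) + (3*(⅓) + 2*(⅙))*9)*3370 = (-8 + (1 + ⅓) + (1 + ⅓)*9)*3370 = (-8 + 4/3 + (4/3)*9)*3370 = (-8 + 4/3 + 12)*3370 = (16/3)*3370 = 53920/3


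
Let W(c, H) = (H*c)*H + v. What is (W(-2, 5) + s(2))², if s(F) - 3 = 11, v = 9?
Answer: 729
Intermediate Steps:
W(c, H) = 9 + c*H² (W(c, H) = (H*c)*H + 9 = c*H² + 9 = 9 + c*H²)
s(F) = 14 (s(F) = 3 + 11 = 14)
(W(-2, 5) + s(2))² = ((9 - 2*5²) + 14)² = ((9 - 2*25) + 14)² = ((9 - 50) + 14)² = (-41 + 14)² = (-27)² = 729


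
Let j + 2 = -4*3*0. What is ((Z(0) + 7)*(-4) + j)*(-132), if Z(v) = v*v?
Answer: 3960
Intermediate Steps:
j = -2 (j = -2 - 4*3*0 = -2 - 12*0 = -2 + 0 = -2)
Z(v) = v**2
((Z(0) + 7)*(-4) + j)*(-132) = ((0**2 + 7)*(-4) - 2)*(-132) = ((0 + 7)*(-4) - 2)*(-132) = (7*(-4) - 2)*(-132) = (-28 - 2)*(-132) = -30*(-132) = 3960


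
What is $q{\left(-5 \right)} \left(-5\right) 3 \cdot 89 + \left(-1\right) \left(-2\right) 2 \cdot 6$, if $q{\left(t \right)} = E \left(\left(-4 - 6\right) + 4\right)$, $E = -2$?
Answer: $-15996$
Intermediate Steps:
$q{\left(t \right)} = 12$ ($q{\left(t \right)} = - 2 \left(\left(-4 - 6\right) + 4\right) = - 2 \left(-10 + 4\right) = \left(-2\right) \left(-6\right) = 12$)
$q{\left(-5 \right)} \left(-5\right) 3 \cdot 89 + \left(-1\right) \left(-2\right) 2 \cdot 6 = 12 \left(-5\right) 3 \cdot 89 + \left(-1\right) \left(-2\right) 2 \cdot 6 = \left(-60\right) 3 \cdot 89 + 2 \cdot 2 \cdot 6 = \left(-180\right) 89 + 4 \cdot 6 = -16020 + 24 = -15996$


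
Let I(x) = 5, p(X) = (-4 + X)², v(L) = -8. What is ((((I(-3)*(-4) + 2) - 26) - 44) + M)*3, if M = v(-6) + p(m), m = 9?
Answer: -213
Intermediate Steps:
M = 17 (M = -8 + (-4 + 9)² = -8 + 5² = -8 + 25 = 17)
((((I(-3)*(-4) + 2) - 26) - 44) + M)*3 = ((((5*(-4) + 2) - 26) - 44) + 17)*3 = ((((-20 + 2) - 26) - 44) + 17)*3 = (((-18 - 26) - 44) + 17)*3 = ((-44 - 44) + 17)*3 = (-88 + 17)*3 = -71*3 = -213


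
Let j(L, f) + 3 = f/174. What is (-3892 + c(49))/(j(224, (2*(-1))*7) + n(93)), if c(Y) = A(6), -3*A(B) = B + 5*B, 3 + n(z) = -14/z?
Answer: 10529088/16805 ≈ 626.54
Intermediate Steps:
j(L, f) = -3 + f/174
n(z) = -3 - 14/z
A(B) = -2*B (A(B) = -(B + 5*B)/3 = -2*B)
c(Y) = -12 (c(Y) = -2*6 = -12)
(-3892 + c(49))/(j(224, (2*(-1))*7) + n(93)) = (-3892 - 12)/((-3 + ((2*(-1))*7)/174) + (-3 - 14/93)) = -3904/((-3 + (-2*7)/174) + (-3 - 14*1/93)) = -3904/((-3 + (1/174)*(-14)) + (-3 - 14/93)) = -3904/((-3 - 7/87) - 293/93) = -3904/(-268/87 - 293/93) = -3904/(-16805/2697) = -3904*(-2697/16805) = 10529088/16805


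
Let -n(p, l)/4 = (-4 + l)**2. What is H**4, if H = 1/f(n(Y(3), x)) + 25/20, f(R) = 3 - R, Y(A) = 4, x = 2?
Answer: 96059601/33362176 ≈ 2.8793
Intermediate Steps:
n(p, l) = -4*(-4 + l)**2
H = 99/76 (H = 1/(3 - (-4)*(-4 + 2)**2) + 25/20 = 1/(3 - (-4)*(-2)**2) + 25*(1/20) = 1/(3 - (-4)*4) + 5/4 = 1/(3 - 1*(-16)) + 5/4 = 1/(3 + 16) + 5/4 = 1/19 + 5/4 = 99/76 ≈ 1.3026)
H**4 = (99/76)**4 = 96059601/33362176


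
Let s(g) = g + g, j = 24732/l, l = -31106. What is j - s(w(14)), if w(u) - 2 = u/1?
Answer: -510062/15553 ≈ -32.795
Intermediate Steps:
j = -12366/15553 (j = 24732/(-31106) = 24732*(-1/31106) = -12366/15553 ≈ -0.79509)
w(u) = 2 + u (w(u) = 2 + u/1 = 2 + u*1 = 2 + u)
s(g) = 2*g
j - s(w(14)) = -12366/15553 - 2*(2 + 14) = -12366/15553 - 2*16 = -12366/15553 - 1*32 = -12366/15553 - 32 = -510062/15553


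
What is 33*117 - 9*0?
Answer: 3861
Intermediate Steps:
33*117 - 9*0 = 3861 + 0 = 3861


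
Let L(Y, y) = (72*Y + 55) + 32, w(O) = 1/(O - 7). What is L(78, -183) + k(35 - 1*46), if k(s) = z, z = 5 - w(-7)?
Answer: 79913/14 ≈ 5708.1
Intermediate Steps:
w(O) = 1/(-7 + O)
z = 71/14 (z = 5 - 1/(-7 - 7) = 5 - 1/(-14) = 5 - 1*(-1/14) = 5 + 1/14 = 71/14 ≈ 5.0714)
L(Y, y) = 87 + 72*Y (L(Y, y) = (55 + 72*Y) + 32 = 87 + 72*Y)
k(s) = 71/14
L(78, -183) + k(35 - 1*46) = (87 + 72*78) + 71/14 = (87 + 5616) + 71/14 = 5703 + 71/14 = 79913/14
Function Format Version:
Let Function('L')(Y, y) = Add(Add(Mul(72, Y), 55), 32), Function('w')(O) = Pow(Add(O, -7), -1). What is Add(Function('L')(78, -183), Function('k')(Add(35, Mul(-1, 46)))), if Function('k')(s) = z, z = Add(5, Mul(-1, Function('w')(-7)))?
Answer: Rational(79913, 14) ≈ 5708.1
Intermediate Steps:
Function('w')(O) = Pow(Add(-7, O), -1)
z = Rational(71, 14) (z = Add(5, Mul(-1, Pow(Add(-7, -7), -1))) = Add(5, Mul(-1, Pow(-14, -1))) = Add(5, Mul(-1, Rational(-1, 14))) = Add(5, Rational(1, 14)) = Rational(71, 14) ≈ 5.0714)
Function('L')(Y, y) = Add(87, Mul(72, Y)) (Function('L')(Y, y) = Add(Add(55, Mul(72, Y)), 32) = Add(87, Mul(72, Y)))
Function('k')(s) = Rational(71, 14)
Add(Function('L')(78, -183), Function('k')(Add(35, Mul(-1, 46)))) = Add(Add(87, Mul(72, 78)), Rational(71, 14)) = Add(Add(87, 5616), Rational(71, 14)) = Add(5703, Rational(71, 14)) = Rational(79913, 14)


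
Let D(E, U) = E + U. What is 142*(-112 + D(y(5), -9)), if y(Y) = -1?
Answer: -17324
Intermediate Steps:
142*(-112 + D(y(5), -9)) = 142*(-112 + (-1 - 9)) = 142*(-112 - 10) = 142*(-122) = -17324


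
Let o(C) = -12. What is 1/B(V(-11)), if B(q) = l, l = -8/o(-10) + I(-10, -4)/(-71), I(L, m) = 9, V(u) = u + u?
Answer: 213/115 ≈ 1.8522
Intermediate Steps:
V(u) = 2*u
l = 115/213 (l = -8/(-12) + 9/(-71) = -8*(-1/12) + 9*(-1/71) = 2/3 - 9/71 = 115/213 ≈ 0.53991)
B(q) = 115/213
1/B(V(-11)) = 1/(115/213) = 213/115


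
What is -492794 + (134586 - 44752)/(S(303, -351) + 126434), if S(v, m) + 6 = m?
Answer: -62129899304/126077 ≈ -4.9279e+5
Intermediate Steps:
S(v, m) = -6 + m
-492794 + (134586 - 44752)/(S(303, -351) + 126434) = -492794 + (134586 - 44752)/((-6 - 351) + 126434) = -492794 + 89834/(-357 + 126434) = -492794 + 89834/126077 = -62129899304/126077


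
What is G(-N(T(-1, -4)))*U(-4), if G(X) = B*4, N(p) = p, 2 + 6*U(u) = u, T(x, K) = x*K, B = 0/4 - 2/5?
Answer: 8/5 ≈ 1.6000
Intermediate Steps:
B = -⅖ (B = 0*(¼) - 2*⅕ = 0 - ⅖ = -⅖ ≈ -0.40000)
T(x, K) = K*x
U(u) = -⅓ + u/6
G(X) = -8/5 (G(X) = -⅖*4 = -8/5)
G(-N(T(-1, -4)))*U(-4) = -8*(-⅓ + (⅙)*(-4))/5 = -8*(-⅓ - ⅔)/5 = -8/5*(-1) = 8/5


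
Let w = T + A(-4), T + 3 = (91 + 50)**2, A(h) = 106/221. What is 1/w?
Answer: 221/4393144 ≈ 5.0306e-5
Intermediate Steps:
A(h) = 106/221 (A(h) = 106*(1/221) = 106/221)
T = 19878 (T = -3 + (91 + 50)**2 = -3 + 141**2 = -3 + 19881 = 19878)
w = 4393144/221 (w = 19878 + 106/221 = 4393144/221 ≈ 19878.)
1/w = 1/(4393144/221) = 221/4393144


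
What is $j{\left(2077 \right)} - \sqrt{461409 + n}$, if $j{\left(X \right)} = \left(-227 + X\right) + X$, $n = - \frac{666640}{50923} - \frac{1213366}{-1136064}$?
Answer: $3927 - \frac{\sqrt{24128389159536082436884938}}{7231473384} \approx 3247.7$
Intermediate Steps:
$n = - \frac{347778734071}{28925893536}$ ($n = \left(-666640\right) \frac{1}{50923} - - \frac{606683}{568032} = - \frac{666640}{50923} + \frac{606683}{568032} = - \frac{347778734071}{28925893536} \approx -12.023$)
$j{\left(X \right)} = -227 + 2 X$
$j{\left(2077 \right)} - \sqrt{461409 + n} = \left(-227 + 2 \cdot 2077\right) - \sqrt{461409 - \frac{347778734071}{28925893536}} = \left(-227 + 4154\right) - \sqrt{\frac{13346319831818153}{28925893536}} = 3927 - \frac{\sqrt{24128389159536082436884938}}{7231473384}$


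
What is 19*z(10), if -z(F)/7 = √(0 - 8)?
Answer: -266*I*√2 ≈ -376.18*I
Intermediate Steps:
z(F) = -14*I*√2 (z(F) = -7*√(0 - 8) = -14*I*√2)
19*z(10) = 19*(-14*I*√2) = -266*I*√2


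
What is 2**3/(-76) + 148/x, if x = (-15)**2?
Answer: 2362/4275 ≈ 0.55252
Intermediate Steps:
x = 225
2**3/(-76) + 148/x = 2**3/(-76) + 148/225 = 8*(-1/76) + 148*(1/225) = -2/19 + 148/225 = 2362/4275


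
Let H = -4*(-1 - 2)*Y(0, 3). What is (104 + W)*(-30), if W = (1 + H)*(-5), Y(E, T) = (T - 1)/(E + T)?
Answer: -1770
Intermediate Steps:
Y(E, T) = (-1 + T)/(E + T)
H = 8 (H = -4*(-1 - 2)*(-1 + 3)/(0 + 3) = -(-12)*2/3 = -4*(-2) = 8)
W = -45 (W = (1 + 8)*(-5) = 9*(-5) = -45)
(104 + W)*(-30) = (104 - 45)*(-30) = 59*(-30) = -1770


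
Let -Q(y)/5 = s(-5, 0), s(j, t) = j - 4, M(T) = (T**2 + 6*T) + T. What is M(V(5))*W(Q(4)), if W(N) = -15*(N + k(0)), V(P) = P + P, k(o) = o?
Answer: -114750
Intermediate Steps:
V(P) = 2*P
M(T) = T**2 + 7*T
s(j, t) = -4 + j
Q(y) = 45 (Q(y) = -5*(-4 - 5) = -5*(-9) = 45)
W(N) = -15*N (W(N) = -15*(N + 0) = -15*N)
M(V(5))*W(Q(4)) = ((2*5)*(7 + 2*5))*(-15*45) = (10*(7 + 10))*(-675) = (10*17)*(-675) = 170*(-675) = -114750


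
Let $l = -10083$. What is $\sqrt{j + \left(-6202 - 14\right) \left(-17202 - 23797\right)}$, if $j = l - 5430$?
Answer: $3 \sqrt{28314919} \approx 15964.0$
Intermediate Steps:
$j = -15513$ ($j = -10083 - 5430 = -15513$)
$\sqrt{j + \left(-6202 - 14\right) \left(-17202 - 23797\right)} = \sqrt{-15513 + \left(-6202 - 14\right) \left(-17202 - 23797\right)} = \sqrt{-15513 - -254849784} = \sqrt{-15513 + 254849784} = \sqrt{254834271} = 3 \sqrt{28314919}$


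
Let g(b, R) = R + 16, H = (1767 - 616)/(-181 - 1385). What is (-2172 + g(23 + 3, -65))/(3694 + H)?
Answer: -3478086/5783653 ≈ -0.60137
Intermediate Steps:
H = -1151/1566 (H = 1151/(-1566) = 1151*(-1/1566) = -1151/1566 ≈ -0.73499)
g(b, R) = 16 + R
(-2172 + g(23 + 3, -65))/(3694 + H) = (-2172 + (16 - 65))/(3694 - 1151/1566) = (-2172 - 49)/(5783653/1566) = -2221*1566/5783653 = -3478086/5783653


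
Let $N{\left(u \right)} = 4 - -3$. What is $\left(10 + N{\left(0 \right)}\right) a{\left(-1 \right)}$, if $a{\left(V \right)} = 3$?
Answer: $51$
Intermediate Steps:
$N{\left(u \right)} = 7$ ($N{\left(u \right)} = 4 + 3 = 7$)
$\left(10 + N{\left(0 \right)}\right) a{\left(-1 \right)} = \left(10 + 7\right) 3 = 17 \cdot 3 = 51$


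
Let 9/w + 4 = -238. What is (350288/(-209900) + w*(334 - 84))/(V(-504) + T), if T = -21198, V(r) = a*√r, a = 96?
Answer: 246004863871/480443680294050 + 1114089392*I*√14/80073946715675 ≈ 0.00051204 + 5.2059e-5*I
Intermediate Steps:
V(r) = 96*√r
w = -9/242 (w = 9/(-4 - 238) = 9/(-242) = 9*(-1/242) = -9/242 ≈ -0.037190)
(350288/(-209900) + w*(334 - 84))/(V(-504) + T) = (350288/(-209900) - 9*(334 - 84)/242)/(96*√(-504) - 21198) = (350288*(-1/209900) - 9/242*250)/(96*(6*I*√14) - 21198) = (-87572/52475 - 1125/121)/(576*I*√14 - 21198) = -69630587/(6349475*(-21198 + 576*I*√14))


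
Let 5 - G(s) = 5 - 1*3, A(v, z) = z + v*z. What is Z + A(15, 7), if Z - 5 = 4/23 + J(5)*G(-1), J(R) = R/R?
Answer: 2764/23 ≈ 120.17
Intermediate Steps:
J(R) = 1
G(s) = 3 (G(s) = 5 - (5 - 1*3) = 5 - (5 - 3) = 5 - 1*2 = 5 - 2 = 3)
Z = 188/23 (Z = 5 + (4/23 + 1*3) = 5 + (4*(1/23) + 3) = 5 + (4/23 + 3) = 5 + 73/23 = 188/23 ≈ 8.1739)
Z + A(15, 7) = 188/23 + 7*(1 + 15) = 188/23 + 7*16 = 188/23 + 112 = 2764/23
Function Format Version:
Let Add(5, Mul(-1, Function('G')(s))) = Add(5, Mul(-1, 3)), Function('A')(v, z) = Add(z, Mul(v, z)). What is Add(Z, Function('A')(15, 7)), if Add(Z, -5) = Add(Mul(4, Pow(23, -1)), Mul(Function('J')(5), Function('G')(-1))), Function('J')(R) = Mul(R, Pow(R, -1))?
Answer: Rational(2764, 23) ≈ 120.17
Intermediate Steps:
Function('J')(R) = 1
Function('G')(s) = 3 (Function('G')(s) = Add(5, Mul(-1, Add(5, Mul(-1, 3)))) = Add(5, Mul(-1, Add(5, -3))) = Add(5, Mul(-1, 2)) = Add(5, -2) = 3)
Z = Rational(188, 23) (Z = Add(5, Add(Mul(4, Pow(23, -1)), Mul(1, 3))) = Add(5, Add(Mul(4, Rational(1, 23)), 3)) = Add(5, Add(Rational(4, 23), 3)) = Add(5, Rational(73, 23)) = Rational(188, 23) ≈ 8.1739)
Add(Z, Function('A')(15, 7)) = Add(Rational(188, 23), Mul(7, Add(1, 15))) = Add(Rational(188, 23), Mul(7, 16)) = Add(Rational(188, 23), 112) = Rational(2764, 23)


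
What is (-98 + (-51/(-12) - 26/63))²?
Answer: 563065441/63504 ≈ 8866.6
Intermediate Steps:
(-98 + (-51/(-12) - 26/63))² = (-98 + (-51*(-1/12) - 26*1/63))² = (-98 + (17/4 - 26/63))² = (-98 + 967/252)² = (-23729/252)² = 563065441/63504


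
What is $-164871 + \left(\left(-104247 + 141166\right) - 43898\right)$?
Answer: $-171850$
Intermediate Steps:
$-164871 + \left(\left(-104247 + 141166\right) - 43898\right) = -164871 + \left(36919 - 43898\right) = -164871 - 6979 = -171850$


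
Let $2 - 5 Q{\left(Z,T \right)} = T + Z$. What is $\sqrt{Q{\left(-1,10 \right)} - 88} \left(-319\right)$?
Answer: $- \frac{319 i \sqrt{2235}}{5} \approx - 3016.2 i$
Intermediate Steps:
$Q{\left(Z,T \right)} = \frac{2}{5} - \frac{T}{5} - \frac{Z}{5}$ ($Q{\left(Z,T \right)} = \frac{2}{5} - \frac{T + Z}{5} = \frac{2}{5} - \left(\frac{T}{5} + \frac{Z}{5}\right) = \frac{2}{5} - \frac{T}{5} - \frac{Z}{5}$)
$\sqrt{Q{\left(-1,10 \right)} - 88} \left(-319\right) = \sqrt{\left(\frac{2}{5} - 2 - - \frac{1}{5}\right) - 88} \left(-319\right) = \sqrt{\left(\frac{2}{5} - 2 + \frac{1}{5}\right) - 88} \left(-319\right) = \sqrt{- \frac{7}{5} - 88} \left(-319\right) = \sqrt{- \frac{447}{5}} \left(-319\right) = \frac{i \sqrt{2235}}{5} \left(-319\right) = - \frac{319 i \sqrt{2235}}{5}$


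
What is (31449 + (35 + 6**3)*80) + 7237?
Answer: 58766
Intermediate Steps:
(31449 + (35 + 6**3)*80) + 7237 = (31449 + (35 + 216)*80) + 7237 = (31449 + 251*80) + 7237 = (31449 + 20080) + 7237 = 51529 + 7237 = 58766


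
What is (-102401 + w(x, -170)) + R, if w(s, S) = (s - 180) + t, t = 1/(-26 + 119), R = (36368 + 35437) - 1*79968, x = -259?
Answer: -10323278/93 ≈ -1.1100e+5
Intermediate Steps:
R = -8163 (R = 71805 - 79968 = -8163)
t = 1/93 ≈ 0.010753
w(s, S) = -16739/93 + s (w(s, S) = (s - 180) + 1/93 = (-180 + s) + 1/93 = -16739/93 + s)
(-102401 + w(x, -170)) + R = (-102401 + (-16739/93 - 259)) - 8163 = (-102401 - 40826/93) - 8163 = -9564119/93 - 8163 = -10323278/93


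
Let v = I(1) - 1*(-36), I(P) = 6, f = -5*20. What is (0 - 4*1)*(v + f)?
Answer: 232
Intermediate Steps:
f = -100
v = 42 (v = 6 - 1*(-36) = 6 + 36 = 42)
(0 - 4*1)*(v + f) = (0 - 4*1)*(42 - 100) = (0 - 4)*(-58) = -4*(-58) = 232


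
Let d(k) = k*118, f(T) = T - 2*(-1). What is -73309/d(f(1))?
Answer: -73309/354 ≈ -207.09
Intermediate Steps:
f(T) = 2 + T (f(T) = T + 2 = 2 + T)
d(k) = 118*k
-73309/d(f(1)) = -73309*1/(118*(2 + 1)) = -73309/(118*3) = -73309/354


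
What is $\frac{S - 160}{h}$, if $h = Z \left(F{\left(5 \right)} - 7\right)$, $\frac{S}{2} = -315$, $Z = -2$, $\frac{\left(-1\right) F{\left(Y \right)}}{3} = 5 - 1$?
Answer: $- \frac{395}{19} \approx -20.789$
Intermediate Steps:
$F{\left(Y \right)} = -12$ ($F{\left(Y \right)} = - 3 \left(5 - 1\right) = \left(-3\right) 4 = -12$)
$S = -630$ ($S = 2 \left(-315\right) = -630$)
$h = 38$ ($h = - 2 \left(-12 - 7\right) = \left(-2\right) \left(-19\right) = 38$)
$\frac{S - 160}{h} = \frac{-630 - 160}{38} = \left(-630 - 160\right) \frac{1}{38} = \left(-790\right) \frac{1}{38} = - \frac{395}{19}$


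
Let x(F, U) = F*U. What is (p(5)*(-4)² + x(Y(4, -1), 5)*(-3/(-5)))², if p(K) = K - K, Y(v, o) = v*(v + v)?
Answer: 9216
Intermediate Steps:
Y(v, o) = 2*v² (Y(v, o) = v*(2*v) = 2*v²)
p(K) = 0
(p(5)*(-4)² + x(Y(4, -1), 5)*(-3/(-5)))² = (0*(-4)² + ((2*4²)*5)*(-3/(-5)))² = (0*16 + ((2*16)*5)*(-3*(-⅕)))² = (0 + (32*5)*(⅗))² = (0 + 160*(⅗))² = (0 + 96)² = 96² = 9216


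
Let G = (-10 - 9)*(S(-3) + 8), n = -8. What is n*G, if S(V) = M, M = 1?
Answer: 1368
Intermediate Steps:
S(V) = 1
G = -171 (G = (-10 - 9)*(1 + 8) = -19*9 = -171)
n*G = -8*(-171) = 1368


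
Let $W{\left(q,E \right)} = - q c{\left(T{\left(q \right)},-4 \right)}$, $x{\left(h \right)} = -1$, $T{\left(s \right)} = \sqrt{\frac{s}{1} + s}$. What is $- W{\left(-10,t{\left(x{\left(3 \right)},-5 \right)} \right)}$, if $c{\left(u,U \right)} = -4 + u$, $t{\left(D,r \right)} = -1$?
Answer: $40 - 20 i \sqrt{5} \approx 40.0 - 44.721 i$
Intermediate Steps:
$T{\left(s \right)} = \sqrt{2} \sqrt{s}$ ($T{\left(s \right)} = \sqrt{s 1 + s} = \sqrt{s + s} = \sqrt{2 s} = \sqrt{2} \sqrt{s}$)
$W{\left(q,E \right)} = - q \left(-4 + \sqrt{2} \sqrt{q}\right)$
$- W{\left(-10,t{\left(x{\left(3 \right)},-5 \right)} \right)} = - (4 \left(-10\right) - \sqrt{2} \left(-10\right)^{\frac{3}{2}}) = - (-40 - \sqrt{2} \left(- 10 i \sqrt{10}\right)) = - (-40 + 20 i \sqrt{5}) = 40 - 20 i \sqrt{5}$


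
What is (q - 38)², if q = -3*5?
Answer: 2809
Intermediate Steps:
q = -15
(q - 38)² = (-15 - 38)² = (-53)² = 2809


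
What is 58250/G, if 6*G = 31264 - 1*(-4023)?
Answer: 349500/35287 ≈ 9.9045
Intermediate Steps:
G = 35287/6 (G = (31264 - 1*(-4023))/6 = (31264 + 4023)/6 = (1/6)*35287 = 35287/6 ≈ 5881.2)
58250/G = 58250/(35287/6) = 58250*(6/35287) = 349500/35287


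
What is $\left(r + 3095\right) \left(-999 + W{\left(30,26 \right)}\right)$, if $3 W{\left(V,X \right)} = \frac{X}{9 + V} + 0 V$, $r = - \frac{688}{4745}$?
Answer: $- \frac{44001415681}{14235} \approx -3.0911 \cdot 10^{6}$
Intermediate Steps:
$r = - \frac{688}{4745}$ ($r = \left(-688\right) \frac{1}{4745} = - \frac{688}{4745} \approx -0.14499$)
$W{\left(V,X \right)} = \frac{X}{3 \left(9 + V\right)}$ ($W{\left(V,X \right)} = \frac{\frac{X}{9 + V} + 0 V}{3} = \frac{\frac{X}{9 + V} + 0}{3} = \frac{X \frac{1}{9 + V}}{3} = \frac{X}{3 \left(9 + V\right)}$)
$\left(r + 3095\right) \left(-999 + W{\left(30,26 \right)}\right) = \left(- \frac{688}{4745} + 3095\right) \left(-999 + \frac{1}{3} \cdot 26 \frac{1}{9 + 30}\right) = \frac{14685087 \left(-999 + \frac{1}{3} \cdot 26 \cdot \frac{1}{39}\right)}{4745} = \frac{14685087 \left(-999 + \frac{2}{9}\right)}{4745} = \frac{14685087}{4745} \left(- \frac{8989}{9}\right) = - \frac{44001415681}{14235}$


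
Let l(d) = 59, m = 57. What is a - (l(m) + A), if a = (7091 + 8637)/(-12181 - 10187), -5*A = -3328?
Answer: -5069869/6990 ≈ -725.30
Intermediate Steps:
A = 3328/5 (A = -1/5*(-3328) = 3328/5 ≈ 665.60)
a = -983/1398 (a = 15728/(-22368) = 15728*(-1/22368) = -983/1398 ≈ -0.70315)
a - (l(m) + A) = -983/1398 - (59 + 3328/5) = -983/1398 - 1*3623/5 = -983/1398 - 3623/5 = -5069869/6990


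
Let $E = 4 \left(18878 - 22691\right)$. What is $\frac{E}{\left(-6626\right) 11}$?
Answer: $\frac{7626}{36443} \approx 0.20926$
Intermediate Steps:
$E = -15252$ ($E = 4 \left(-3813\right) = -15252$)
$\frac{E}{\left(-6626\right) 11} = - \frac{15252}{\left(-6626\right) 11} = - \frac{15252}{-72886} = \left(-15252\right) \left(- \frac{1}{72886}\right) = \frac{7626}{36443}$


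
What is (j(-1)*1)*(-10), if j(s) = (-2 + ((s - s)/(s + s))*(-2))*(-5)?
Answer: -100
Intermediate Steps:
j(s) = 10 (j(s) = (-2 + (0/((2*s)))*(-2))*(-5) = (-2 + (0*(1/(2*s)))*(-2))*(-5) = (-2 + 0*(-2))*(-5) = (-2 + 0)*(-5) = -2*(-5) = 10)
(j(-1)*1)*(-10) = (10*1)*(-10) = 10*(-10) = -100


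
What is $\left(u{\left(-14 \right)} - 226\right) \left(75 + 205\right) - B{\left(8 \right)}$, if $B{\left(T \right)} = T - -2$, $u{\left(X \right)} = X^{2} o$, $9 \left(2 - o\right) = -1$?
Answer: $\frac{473110}{9} \approx 52568.0$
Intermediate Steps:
$o = \frac{19}{9}$ ($o = 2 - - \frac{1}{9} = 2 + \frac{1}{9} = \frac{19}{9} \approx 2.1111$)
$u{\left(X \right)} = \frac{19 X^{2}}{9}$ ($u{\left(X \right)} = X^{2} \cdot \frac{19}{9} = \frac{19 X^{2}}{9}$)
$B{\left(T \right)} = 2 + T$ ($B{\left(T \right)} = T + 2 = 2 + T$)
$\left(u{\left(-14 \right)} - 226\right) \left(75 + 205\right) - B{\left(8 \right)} = \left(\frac{19 \left(-14\right)^{2}}{9} - 226\right) \left(75 + 205\right) - \left(2 + 8\right) = \left(\frac{19}{9} \cdot 196 - 226\right) 280 - 10 = \left(\frac{3724}{9} - 226\right) 280 - 10 = \frac{1690}{9} \cdot 280 - 10 = \frac{473200}{9} - 10 = \frac{473110}{9}$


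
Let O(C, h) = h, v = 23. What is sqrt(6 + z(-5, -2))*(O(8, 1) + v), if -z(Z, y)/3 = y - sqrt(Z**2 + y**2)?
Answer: 24*sqrt(12 + 3*sqrt(29)) ≈ 127.35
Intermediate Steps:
z(Z, y) = -3*y + 3*sqrt(Z**2 + y**2) (z(Z, y) = -3*(y - sqrt(Z**2 + y**2)) = -3*y + 3*sqrt(Z**2 + y**2))
sqrt(6 + z(-5, -2))*(O(8, 1) + v) = sqrt(6 + (-3*(-2) + 3*sqrt((-5)**2 + (-2)**2)))*(1 + 23) = sqrt(6 + (6 + 3*sqrt(25 + 4)))*24 = sqrt(6 + (6 + 3*sqrt(29)))*24 = sqrt(12 + 3*sqrt(29))*24 = 24*sqrt(12 + 3*sqrt(29))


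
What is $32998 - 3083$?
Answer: $29915$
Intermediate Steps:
$32998 - 3083 = 29915$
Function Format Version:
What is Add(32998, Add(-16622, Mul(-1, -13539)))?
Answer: 29915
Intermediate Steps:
Add(32998, Add(-16622, Mul(-1, -13539))) = Add(32998, Add(-16622, 13539)) = Add(32998, -3083) = 29915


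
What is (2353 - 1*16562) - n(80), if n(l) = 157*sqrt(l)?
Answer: -14209 - 628*sqrt(5) ≈ -15613.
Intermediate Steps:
(2353 - 1*16562) - n(80) = (2353 - 1*16562) - 157*sqrt(80) = (2353 - 16562) - 157*4*sqrt(5) = -14209 - 628*sqrt(5)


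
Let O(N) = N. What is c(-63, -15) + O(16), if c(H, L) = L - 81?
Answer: -80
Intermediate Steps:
c(H, L) = -81 + L
c(-63, -15) + O(16) = (-81 - 15) + 16 = -96 + 16 = -80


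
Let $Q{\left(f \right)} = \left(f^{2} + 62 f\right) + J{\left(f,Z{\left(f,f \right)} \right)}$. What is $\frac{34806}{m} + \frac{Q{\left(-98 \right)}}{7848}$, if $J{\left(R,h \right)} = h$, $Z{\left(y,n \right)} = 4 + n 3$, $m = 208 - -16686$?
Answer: $\frac{81965065}{33146028} \approx 2.4728$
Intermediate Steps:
$m = 16894$ ($m = 208 + 16686 = 16894$)
$Z{\left(y,n \right)} = 4 + 3 n$
$Q{\left(f \right)} = 4 + f^{2} + 65 f$ ($Q{\left(f \right)} = \left(f^{2} + 62 f\right) + \left(4 + 3 f\right) = 4 + f^{2} + 65 f$)
$\frac{34806}{m} + \frac{Q{\left(-98 \right)}}{7848} = \frac{34806}{16894} + \frac{4 + \left(-98\right)^{2} + 65 \left(-98\right)}{7848} = 34806 \cdot \frac{1}{16894} + \left(4 + 9604 - 6370\right) \frac{1}{7848} = \frac{17403}{8447} + 3238 \cdot \frac{1}{7848} = \frac{17403}{8447} + \frac{1619}{3924} = \frac{81965065}{33146028}$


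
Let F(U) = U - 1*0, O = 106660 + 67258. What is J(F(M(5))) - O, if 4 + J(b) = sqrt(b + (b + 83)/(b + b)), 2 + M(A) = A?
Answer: -173922 + 2*sqrt(39)/3 ≈ -1.7392e+5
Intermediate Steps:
M(A) = -2 + A
O = 173918
F(U) = U (F(U) = U + 0 = U)
J(b) = -4 + sqrt(b + (83 + b)/(2*b)) (J(b) = -4 + sqrt(b + (b + 83)/(b + b)) = -4 + sqrt(b + (83 + b)/((2*b))) = -4 + sqrt(b + (83 + b)*(1/(2*b))) = -4 + sqrt(b + (83 + b)/(2*b)))
J(F(M(5))) - O = (-4 + sqrt(2 + 4*(-2 + 5) + 166/(-2 + 5))/2) - 1*173918 = (-4 + sqrt(2 + 4*3 + 166/3)/2) - 173918 = (-4 + sqrt(2 + 12 + 166*(1/3))/2) - 173918 = (-4 + sqrt(2 + 12 + 166/3)/2) - 173918 = (-4 + sqrt(208/3)/2) - 173918 = (-4 + (4*sqrt(39)/3)/2) - 173918 = (-4 + 2*sqrt(39)/3) - 173918 = -173922 + 2*sqrt(39)/3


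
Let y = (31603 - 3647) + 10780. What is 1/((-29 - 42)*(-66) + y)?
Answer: 1/43422 ≈ 2.3030e-5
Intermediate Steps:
y = 38736 (y = 27956 + 10780 = 38736)
1/((-29 - 42)*(-66) + y) = 1/((-29 - 42)*(-66) + 38736) = 1/(-71*(-66) + 38736) = 1/(4686 + 38736) = 1/43422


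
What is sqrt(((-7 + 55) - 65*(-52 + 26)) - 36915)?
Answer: I*sqrt(35177) ≈ 187.56*I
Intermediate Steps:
sqrt(((-7 + 55) - 65*(-52 + 26)) - 36915) = sqrt((48 - 65*(-26)) - 36915) = sqrt((48 + 1690) - 36915) = sqrt(1738 - 36915) = sqrt(-35177) = I*sqrt(35177)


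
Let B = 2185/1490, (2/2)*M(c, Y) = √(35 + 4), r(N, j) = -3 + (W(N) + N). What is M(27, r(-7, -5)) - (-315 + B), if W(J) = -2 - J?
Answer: 93433/298 + √39 ≈ 319.78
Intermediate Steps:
r(N, j) = -5 (r(N, j) = -3 + ((-2 - N) + N) = -3 - 2 = -5)
M(c, Y) = √39 (M(c, Y) = √(35 + 4) = √39)
B = 437/298 (B = 2185*(1/1490) = 437/298 ≈ 1.4664)
M(27, r(-7, -5)) - (-315 + B) = √39 - (-315 + 437/298) = √39 - 1*(-93433/298) = √39 + 93433/298 = 93433/298 + √39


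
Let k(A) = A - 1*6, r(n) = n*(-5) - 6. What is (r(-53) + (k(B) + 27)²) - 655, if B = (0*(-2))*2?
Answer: 45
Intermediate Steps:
r(n) = -6 - 5*n (r(n) = -5*n - 6 = -6 - 5*n)
B = 0 (B = 0*2 = 0)
k(A) = -6 + A (k(A) = A - 6 = -6 + A)
(r(-53) + (k(B) + 27)²) - 655 = ((-6 - 5*(-53)) + ((-6 + 0) + 27)²) - 655 = ((-6 + 265) + (-6 + 27)²) - 655 = (259 + 21²) - 655 = (259 + 441) - 655 = 700 - 655 = 45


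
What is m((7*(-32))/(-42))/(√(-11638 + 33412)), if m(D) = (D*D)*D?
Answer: 2048*√21774/293949 ≈ 1.0281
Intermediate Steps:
m(D) = D³ (m(D) = D²*D = D³)
m((7*(-32))/(-42))/(√(-11638 + 33412)) = ((7*(-32))/(-42))³/(√(-11638 + 33412)) = (-224*(-1/42))³/(√21774) = (16/3)³*(√21774/21774) = 4096*(√21774/21774)/27 = 2048*√21774/293949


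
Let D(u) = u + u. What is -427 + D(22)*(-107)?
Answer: -5135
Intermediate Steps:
D(u) = 2*u
-427 + D(22)*(-107) = -427 + (2*22)*(-107) = -427 + 44*(-107) = -427 - 4708 = -5135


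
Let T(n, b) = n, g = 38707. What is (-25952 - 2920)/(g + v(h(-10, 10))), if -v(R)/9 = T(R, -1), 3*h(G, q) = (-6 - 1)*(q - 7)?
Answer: -14436/19385 ≈ -0.74470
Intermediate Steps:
h(G, q) = 49/3 - 7*q/3 (h(G, q) = ((-6 - 1)*(q - 7))/3 = (-7*(-7 + q))/3 = (49 - 7*q)/3 = 49/3 - 7*q/3)
v(R) = -9*R
(-25952 - 2920)/(g + v(h(-10, 10))) = (-25952 - 2920)/(38707 - 9*(49/3 - 7/3*10)) = -28872/(38707 - 9*(49/3 - 70/3)) = -28872/(38707 - 9*(-7)) = -28872/(38707 + 63) = -28872/38770 = -28872*1/38770 = -14436/19385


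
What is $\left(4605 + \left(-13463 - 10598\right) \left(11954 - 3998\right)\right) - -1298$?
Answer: $-191423413$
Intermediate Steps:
$\left(4605 + \left(-13463 - 10598\right) \left(11954 - 3998\right)\right) - -1298 = \left(4605 - 191429316\right) + \left(5236 - 3938\right) = \left(4605 - 191429316\right) + 1298 = -191424711 + 1298 = -191423413$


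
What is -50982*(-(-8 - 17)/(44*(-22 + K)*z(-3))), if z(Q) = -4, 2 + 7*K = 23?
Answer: -637275/1672 ≈ -381.15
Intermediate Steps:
K = 3 (K = -2/7 + (⅐)*23 = -2/7 + 23/7 = 3)
-50982*(-(-8 - 17)/(44*(-22 + K)*z(-3))) = -50982*(-8 - 17)/(176*(-22 + 3)) = -50982/(-(-76)/(-25)*(-44)) = -50982/(-(-76)*(-1)/25*(-44)) = -50982/(-4*19/25*(-44)) = -50982/((-76/25*(-44))) = -50982/3344/25 = -50982*25/3344 = -637275/1672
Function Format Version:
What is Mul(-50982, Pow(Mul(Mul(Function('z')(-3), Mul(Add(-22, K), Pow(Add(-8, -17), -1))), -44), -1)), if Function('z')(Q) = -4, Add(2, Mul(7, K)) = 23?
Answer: Rational(-637275, 1672) ≈ -381.15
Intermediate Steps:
K = 3 (K = Add(Rational(-2, 7), Mul(Rational(1, 7), 23)) = Add(Rational(-2, 7), Rational(23, 7)) = 3)
Mul(-50982, Pow(Mul(Mul(Function('z')(-3), Mul(Add(-22, K), Pow(Add(-8, -17), -1))), -44), -1)) = Mul(-50982, Pow(Mul(Mul(-4, Mul(Add(-22, 3), Pow(Add(-8, -17), -1))), -44), -1)) = Mul(-50982, Pow(Mul(Mul(-4, Mul(-19, Pow(-25, -1))), -44), -1)) = Mul(-50982, Pow(Mul(Mul(-4, Mul(-19, Rational(-1, 25))), -44), -1)) = Mul(-50982, Pow(Mul(Mul(-4, Rational(19, 25)), -44), -1)) = Mul(-50982, Pow(Mul(Rational(-76, 25), -44), -1)) = Mul(-50982, Pow(Rational(3344, 25), -1)) = Mul(-50982, Rational(25, 3344)) = Rational(-637275, 1672)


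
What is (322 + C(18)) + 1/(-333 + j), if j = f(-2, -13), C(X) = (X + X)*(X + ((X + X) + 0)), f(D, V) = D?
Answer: 759109/335 ≈ 2266.0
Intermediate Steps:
C(X) = 6*X² (C(X) = (2*X)*(X + (2*X + 0)) = (2*X)*(X + 2*X) = (2*X)*(3*X) = 6*X²)
j = -2
(322 + C(18)) + 1/(-333 + j) = (322 + 6*18²) + 1/(-333 - 2) = (322 + 6*324) + 1/(-335) = (322 + 1944) - 1/335 = 2266 - 1/335 = 759109/335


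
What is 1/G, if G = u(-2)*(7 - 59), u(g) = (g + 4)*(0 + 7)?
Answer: -1/728 ≈ -0.0013736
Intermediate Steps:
u(g) = 28 + 7*g (u(g) = (4 + g)*7 = 28 + 7*g)
G = -728 (G = (28 + 7*(-2))*(7 - 59) = (28 - 14)*(-52) = 14*(-52) = -728)
1/G = 1/(-728) = -1/728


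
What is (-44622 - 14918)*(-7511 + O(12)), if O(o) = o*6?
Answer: 442918060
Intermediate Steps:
O(o) = 6*o
(-44622 - 14918)*(-7511 + O(12)) = (-44622 - 14918)*(-7511 + 6*12) = -59540*(-7511 + 72) = -59540*(-7439) = 442918060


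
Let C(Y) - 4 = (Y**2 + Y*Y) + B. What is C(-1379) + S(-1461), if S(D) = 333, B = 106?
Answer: 3803725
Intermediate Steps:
C(Y) = 110 + 2*Y**2 (C(Y) = 4 + ((Y**2 + Y*Y) + 106) = 4 + ((Y**2 + Y**2) + 106) = 4 + (2*Y**2 + 106) = 4 + (106 + 2*Y**2) = 110 + 2*Y**2)
C(-1379) + S(-1461) = (110 + 2*(-1379)**2) + 333 = (110 + 2*1901641) + 333 = (110 + 3803282) + 333 = 3803392 + 333 = 3803725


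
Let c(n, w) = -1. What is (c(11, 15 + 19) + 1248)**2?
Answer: 1555009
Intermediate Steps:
(c(11, 15 + 19) + 1248)**2 = (-1 + 1248)**2 = 1247**2 = 1555009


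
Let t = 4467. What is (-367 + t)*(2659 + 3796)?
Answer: 26465500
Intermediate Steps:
(-367 + t)*(2659 + 3796) = (-367 + 4467)*(2659 + 3796) = 4100*6455 = 26465500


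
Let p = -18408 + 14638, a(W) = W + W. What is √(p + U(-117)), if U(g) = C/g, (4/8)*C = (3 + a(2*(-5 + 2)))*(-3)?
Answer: 2*I*√159302/13 ≈ 61.404*I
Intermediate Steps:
a(W) = 2*W
p = -3770
C = 54 (C = 2*((3 + 2*(2*(-5 + 2)))*(-3)) = 2*((3 + 2*(2*(-3)))*(-3)) = 2*((3 + 2*(-6))*(-3)) = 2*((3 - 12)*(-3)) = 2*(-9*(-3)) = 2*27 = 54)
U(g) = 54/g
√(p + U(-117)) = √(-3770 + 54/(-117)) = √(-3770 + 54*(-1/117)) = √(-3770 - 6/13) = √(-49016/13) = 2*I*√159302/13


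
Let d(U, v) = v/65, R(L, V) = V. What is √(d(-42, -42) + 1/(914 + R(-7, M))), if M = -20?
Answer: I*√2178137130/58110 ≈ 0.80314*I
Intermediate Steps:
d(U, v) = v/65 (d(U, v) = v*(1/65) = v/65)
√(d(-42, -42) + 1/(914 + R(-7, M))) = √((1/65)*(-42) + 1/(914 - 20)) = √(-42/65 + 1/894) = √(-37483/58110) = I*√2178137130/58110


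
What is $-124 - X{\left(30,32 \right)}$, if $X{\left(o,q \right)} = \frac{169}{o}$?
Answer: $- \frac{3889}{30} \approx -129.63$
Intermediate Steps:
$-124 - X{\left(30,32 \right)} = -124 - \frac{169}{30} = - \frac{3889}{30}$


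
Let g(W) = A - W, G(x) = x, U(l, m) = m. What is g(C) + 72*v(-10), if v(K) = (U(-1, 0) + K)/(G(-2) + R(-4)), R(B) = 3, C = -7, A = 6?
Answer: -707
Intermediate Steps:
g(W) = 6 - W
v(K) = K (v(K) = (0 + K)/(-2 + 3) = K/1 = K*1 = K)
g(C) + 72*v(-10) = (6 - 1*(-7)) + 72*(-10) = (6 + 7) - 720 = 13 - 720 = -707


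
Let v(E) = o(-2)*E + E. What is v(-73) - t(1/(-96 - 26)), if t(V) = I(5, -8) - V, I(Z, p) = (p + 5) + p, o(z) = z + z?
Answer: 28059/122 ≈ 229.99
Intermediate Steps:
o(z) = 2*z
I(Z, p) = 5 + 2*p (I(Z, p) = (5 + p) + p = 5 + 2*p)
v(E) = -3*E (v(E) = (2*(-2))*E + E = -4*E + E = -3*E)
t(V) = -11 - V (t(V) = (5 + 2*(-8)) - V = (5 - 16) - V = -11 - V)
v(-73) - t(1/(-96 - 26)) = -3*(-73) - (-11 - 1/(-96 - 26)) = 219 - (-11 - 1/(-122)) = 219 - (-11 - 1*(-1/122)) = 219 - (-11 + 1/122) = 219 - 1*(-1341/122) = 219 + 1341/122 = 28059/122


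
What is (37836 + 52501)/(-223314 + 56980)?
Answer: -90337/166334 ≈ -0.54311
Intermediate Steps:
(37836 + 52501)/(-223314 + 56980) = 90337/(-166334) = 90337*(-1/166334) = -90337/166334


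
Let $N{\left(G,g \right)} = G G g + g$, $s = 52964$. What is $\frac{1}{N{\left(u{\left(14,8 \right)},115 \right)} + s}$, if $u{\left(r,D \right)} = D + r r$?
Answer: $\frac{1}{4838919} \approx 2.0666 \cdot 10^{-7}$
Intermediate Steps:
$u{\left(r,D \right)} = D + r^{2}$
$N{\left(G,g \right)} = g + g G^{2}$ ($N{\left(G,g \right)} = G^{2} g + g = g G^{2} + g = g + g G^{2}$)
$\frac{1}{N{\left(u{\left(14,8 \right)},115 \right)} + s} = \frac{1}{115 \left(1 + \left(8 + 14^{2}\right)^{2}\right) + 52964} = \frac{1}{115 \left(1 + \left(8 + 196\right)^{2}\right) + 52964} = \frac{1}{115 \left(1 + 204^{2}\right) + 52964} = \frac{1}{115 \left(1 + 41616\right) + 52964} = \frac{1}{115 \cdot 41617 + 52964} = \frac{1}{4785955 + 52964} = \frac{1}{4838919}$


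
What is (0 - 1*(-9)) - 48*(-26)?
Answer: 1257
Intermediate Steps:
(0 - 1*(-9)) - 48*(-26) = (0 + 9) + 1248 = 9 + 1248 = 1257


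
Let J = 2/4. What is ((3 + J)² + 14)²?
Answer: 11025/16 ≈ 689.06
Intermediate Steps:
J = ½ (J = 2*(¼) = ½ ≈ 0.50000)
((3 + J)² + 14)² = ((3 + ½)² + 14)² = ((7/2)² + 14)² = (49/4 + 14)² = (105/4)² = 11025/16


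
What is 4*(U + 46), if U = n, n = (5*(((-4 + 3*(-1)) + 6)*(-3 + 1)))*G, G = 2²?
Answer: 344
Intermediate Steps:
G = 4
n = 40 (n = (5*(((-4 + 3*(-1)) + 6)*(-3 + 1)))*4 = (5*(((-4 - 3) + 6)*(-2)))*4 = (5*((-7 + 6)*(-2)))*4 = (5*(-1*(-2)))*4 = (5*2)*4 = 10*4 = 40)
U = 40
4*(U + 46) = 4*(40 + 46) = 4*86 = 344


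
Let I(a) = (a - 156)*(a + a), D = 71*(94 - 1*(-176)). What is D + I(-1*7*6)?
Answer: 35802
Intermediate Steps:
D = 19170 (D = 71*(94 + 176) = 71*270 = 19170)
I(a) = 2*a*(-156 + a) (I(a) = (-156 + a)*(2*a) = 2*a*(-156 + a))
D + I(-1*7*6) = 19170 + 2*(-1*7*6)*(-156 - 1*7*6) = 19170 + 2*(-7*6)*(-156 - 7*6) = 19170 + 2*(-42)*(-156 - 42) = 19170 + 2*(-42)*(-198) = 19170 + 16632 = 35802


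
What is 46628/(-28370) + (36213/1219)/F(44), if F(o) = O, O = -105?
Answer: -233183789/121040605 ≈ -1.9265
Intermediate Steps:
F(o) = -105
46628/(-28370) + (36213/1219)/F(44) = 46628/(-28370) + (36213/1219)/(-105) = 46628*(-1/28370) + (36213*(1/1219))*(-1/105) = -23314/14185 + (36213/1219)*(-1/105) = -23314/14185 - 12071/42665 = -233183789/121040605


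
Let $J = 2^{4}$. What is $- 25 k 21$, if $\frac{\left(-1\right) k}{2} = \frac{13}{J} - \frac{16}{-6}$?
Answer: $\frac{29225}{8} \approx 3653.1$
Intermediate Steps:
$J = 16$
$k = - \frac{167}{24}$ ($k = - 2 \left(\frac{13}{16} - \frac{16}{-6}\right) = - 2 \left(13 \cdot \frac{1}{16} - - \frac{8}{3}\right) = - 2 \left(\frac{13}{16} + \frac{8}{3}\right) = \left(-2\right) \frac{167}{48} = - \frac{167}{24} \approx -6.9583$)
$- 25 k 21 = \left(-25\right) \left(- \frac{167}{24}\right) 21 = \frac{4175}{24} \cdot 21 = \frac{29225}{8}$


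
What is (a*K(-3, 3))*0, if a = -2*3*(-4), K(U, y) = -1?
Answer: 0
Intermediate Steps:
a = 24 (a = -6*(-4) = 24)
(a*K(-3, 3))*0 = (24*(-1))*0 = -24*0 = 0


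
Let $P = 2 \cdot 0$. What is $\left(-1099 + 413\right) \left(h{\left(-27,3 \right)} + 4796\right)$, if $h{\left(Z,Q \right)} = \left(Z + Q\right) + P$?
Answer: $-3273592$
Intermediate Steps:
$P = 0$
$h{\left(Z,Q \right)} = Q + Z$ ($h{\left(Z,Q \right)} = \left(Z + Q\right) + 0 = \left(Q + Z\right) + 0 = Q + Z$)
$\left(-1099 + 413\right) \left(h{\left(-27,3 \right)} + 4796\right) = \left(-1099 + 413\right) \left(\left(3 - 27\right) + 4796\right) = - 686 \left(-24 + 4796\right) = \left(-686\right) 4772 = -3273592$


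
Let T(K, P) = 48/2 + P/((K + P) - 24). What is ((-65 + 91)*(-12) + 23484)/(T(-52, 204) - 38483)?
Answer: -741504/1230637 ≈ -0.60254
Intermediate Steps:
T(K, P) = 24 + P/(-24 + K + P) (T(K, P) = 48*(1/2) + P/(-24 + K + P) = 24 + P/(-24 + K + P))
((-65 + 91)*(-12) + 23484)/(T(-52, 204) - 38483) = ((-65 + 91)*(-12) + 23484)/((-576 + 24*(-52) + 25*204)/(-24 - 52 + 204) - 38483) = (26*(-12) + 23484)/((-576 - 1248 + 5100)/128 - 38483) = (-312 + 23484)/((1/128)*3276 - 38483) = 23172/(819/32 - 38483) = 23172/(-1230637/32) = 23172*(-32/1230637) = -741504/1230637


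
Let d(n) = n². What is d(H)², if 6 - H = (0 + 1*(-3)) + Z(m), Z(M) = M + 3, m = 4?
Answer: 16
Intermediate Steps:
Z(M) = 3 + M
H = 2 (H = 6 - ((0 + 1*(-3)) + (3 + 4)) = 6 - ((0 - 3) + 7) = 6 - (-3 + 7) = 6 - 1*4 = 6 - 4 = 2)
d(H)² = (2²)² = 4² = 16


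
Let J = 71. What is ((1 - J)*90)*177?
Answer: -1115100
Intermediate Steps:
((1 - J)*90)*177 = ((1 - 1*71)*90)*177 = ((1 - 71)*90)*177 = -70*90*177 = -6300*177 = -1115100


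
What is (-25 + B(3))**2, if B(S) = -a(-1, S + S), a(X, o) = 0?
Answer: 625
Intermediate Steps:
B(S) = 0 (B(S) = -1*0 = 0)
(-25 + B(3))**2 = (-25 + 0)**2 = (-25)**2 = 625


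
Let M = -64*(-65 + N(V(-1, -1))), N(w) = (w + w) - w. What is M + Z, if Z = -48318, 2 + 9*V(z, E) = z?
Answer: -132410/3 ≈ -44137.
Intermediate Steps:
V(z, E) = -2/9 + z/9
N(w) = w (N(w) = 2*w - w = w)
M = 12544/3 (M = -64*(-65 + (-2/9 + (⅑)*(-1))) = -64*(-65 + (-2/9 - ⅑)) = -64*(-65 - ⅓) = -64*(-196/3) = 12544/3 ≈ 4181.3)
M + Z = 12544/3 - 48318 = -132410/3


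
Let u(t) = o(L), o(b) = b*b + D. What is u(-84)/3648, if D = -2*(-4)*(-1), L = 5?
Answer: 17/3648 ≈ 0.0046601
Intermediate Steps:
D = -8 (D = 8*(-1) = -8)
o(b) = -8 + b² (o(b) = b*b - 8 = b² - 8 = -8 + b²)
u(t) = 17 (u(t) = -8 + 5² = -8 + 25 = 17)
u(-84)/3648 = 17/3648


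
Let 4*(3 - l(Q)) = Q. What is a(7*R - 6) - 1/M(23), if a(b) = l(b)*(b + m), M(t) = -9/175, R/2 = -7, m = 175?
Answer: 18706/9 ≈ 2078.4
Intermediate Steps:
l(Q) = 3 - Q/4
R = -14 (R = 2*(-7) = -14)
M(t) = -9/175 (M(t) = -9*1/175 = -9/175)
a(b) = (3 - b/4)*(175 + b) (a(b) = (3 - b/4)*(b + 175) = (3 - b/4)*(175 + b))
a(7*R - 6) - 1/M(23) = -(-12 + (7*(-14) - 6))*(175 + (7*(-14) - 6))/4 - 1/(-9/175) = -(-12 + (-98 - 6))*(175 + (-98 - 6))/4 - 1*(-175/9) = -(-12 - 104)*(175 - 104)/4 + 175/9 = -1/4*(-116)*71 + 175/9 = 2059 + 175/9 = 18706/9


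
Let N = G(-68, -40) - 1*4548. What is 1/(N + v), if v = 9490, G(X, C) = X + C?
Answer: 1/4834 ≈ 0.00020687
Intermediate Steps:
G(X, C) = C + X
N = -4656 (N = (-40 - 68) - 1*4548 = -108 - 4548 = -4656)
1/(N + v) = 1/(-4656 + 9490) = 1/4834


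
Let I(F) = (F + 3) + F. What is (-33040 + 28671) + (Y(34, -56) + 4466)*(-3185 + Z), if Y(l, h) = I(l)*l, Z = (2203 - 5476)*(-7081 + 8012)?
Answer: -20986398609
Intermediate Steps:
I(F) = 3 + 2*F (I(F) = (3 + F) + F = 3 + 2*F)
Z = -3047163 (Z = -3273*931 = -3047163)
Y(l, h) = l*(3 + 2*l) (Y(l, h) = (3 + 2*l)*l = l*(3 + 2*l))
(-33040 + 28671) + (Y(34, -56) + 4466)*(-3185 + Z) = (-33040 + 28671) + (34*(3 + 2*34) + 4466)*(-3185 - 3047163) = -4369 + (34*(3 + 68) + 4466)*(-3050348) = -4369 + (34*71 + 4466)*(-3050348) = -4369 + (2414 + 4466)*(-3050348) = -4369 + 6880*(-3050348) = -4369 - 20986394240 = -20986398609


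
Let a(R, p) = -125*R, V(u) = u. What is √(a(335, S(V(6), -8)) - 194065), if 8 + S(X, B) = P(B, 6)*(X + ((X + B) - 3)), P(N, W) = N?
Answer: 2*I*√58985 ≈ 485.74*I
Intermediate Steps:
S(X, B) = -8 + B*(-3 + B + 2*X) (S(X, B) = -8 + B*(X + ((X + B) - 3)) = -8 + B*(X + ((B + X) - 3)) = -8 + B*(X + (-3 + B + X)) = -8 + B*(-3 + B + 2*X))
√(a(335, S(V(6), -8)) - 194065) = √(-125*335 - 194065) = √(-41875 - 194065) = √(-235940) = 2*I*√58985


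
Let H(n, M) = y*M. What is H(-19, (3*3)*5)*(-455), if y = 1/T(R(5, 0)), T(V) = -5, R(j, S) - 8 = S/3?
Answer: 4095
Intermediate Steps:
R(j, S) = 8 + S/3
y = -⅕ (y = 1/(-5) = -⅕ ≈ -0.20000)
H(n, M) = -M/5
H(-19, (3*3)*5)*(-455) = -3*3*5/5*(-455) = -9*5/5*(-455) = -⅕*45*(-455) = -9*(-455) = 4095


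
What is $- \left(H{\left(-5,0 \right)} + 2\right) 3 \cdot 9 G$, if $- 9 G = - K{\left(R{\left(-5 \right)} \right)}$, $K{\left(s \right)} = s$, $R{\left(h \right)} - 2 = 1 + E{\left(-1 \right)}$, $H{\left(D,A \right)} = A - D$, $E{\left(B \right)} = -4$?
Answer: $21$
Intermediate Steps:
$R{\left(h \right)} = -1$ ($R{\left(h \right)} = 2 + \left(1 - 4\right) = 2 - 3 = -1$)
$G = - \frac{1}{9}$ ($G = - \frac{\left(-1\right) \left(-1\right)}{9} = \left(- \frac{1}{9}\right) 1 = - \frac{1}{9} \approx -0.11111$)
$- \left(H{\left(-5,0 \right)} + 2\right) 3 \cdot 9 G = - \frac{\left(\left(0 - -5\right) + 2\right) 3 \cdot 9 \left(-1\right)}{9} = - \frac{\left(\left(0 + 5\right) + 2\right) 3 \cdot 9 \left(-1\right)}{9} = - \frac{\left(5 + 2\right) 3 \cdot 9 \left(-1\right)}{9} = - \frac{7 \cdot 3 \cdot 9 \left(-1\right)}{9} = - \frac{21 \cdot 9 \left(-1\right)}{9} = - \frac{189 \left(-1\right)}{9} = \left(-1\right) \left(-21\right) = 21$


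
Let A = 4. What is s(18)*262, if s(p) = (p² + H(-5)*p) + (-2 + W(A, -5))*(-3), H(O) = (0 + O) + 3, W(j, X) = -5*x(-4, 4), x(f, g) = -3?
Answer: 65238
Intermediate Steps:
W(j, X) = 15 (W(j, X) = -5*(-3) = 15)
H(O) = 3 + O (H(O) = O + 3 = 3 + O)
s(p) = -39 + p² - 2*p (s(p) = (p² + (3 - 5)*p) + (-2 + 15)*(-3) = (p² - 2*p) + 13*(-3) = (p² - 2*p) - 39 = -39 + p² - 2*p)
s(18)*262 = (-39 + 18² - 2*18)*262 = (-39 + 324 - 36)*262 = 249*262 = 65238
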